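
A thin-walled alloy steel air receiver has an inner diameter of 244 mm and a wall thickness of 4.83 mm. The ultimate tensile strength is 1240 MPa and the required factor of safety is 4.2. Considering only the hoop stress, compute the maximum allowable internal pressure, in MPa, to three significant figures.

σ_allow = 1240/4.2 = 295.2 MPa.
σ_h = pD/(2t) → p_allow = 2σ_allow t/D = 2×295.2×4.83/244 = 11.69 MPa.

p_allow = 11.7 MPa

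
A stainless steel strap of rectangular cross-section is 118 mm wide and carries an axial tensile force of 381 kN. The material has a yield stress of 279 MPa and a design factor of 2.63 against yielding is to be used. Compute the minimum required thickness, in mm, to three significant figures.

t = 30.4 mm

σ_allow = 279/2.63 = 106.1 MPa.
Required area A = F/σ_allow = 381000/106.1 = 3592 mm².
t = A/w = 3592/118 = 30.44 mm.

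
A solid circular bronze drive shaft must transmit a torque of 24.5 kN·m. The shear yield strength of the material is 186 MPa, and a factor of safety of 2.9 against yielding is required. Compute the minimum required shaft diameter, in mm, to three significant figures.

Allowable shear stress τ_allow = 186/2.9 = 64.14 MPa.
For a solid shaft τ = 16T/(πd³), so d³ = 16T/(π τ_allow) = 16×2.4500×10^7/(π×64.14) = 1.945×10^6 mm³.
d = (1.945×10^6)^(1/3) = 124.8 mm.

d = 125 mm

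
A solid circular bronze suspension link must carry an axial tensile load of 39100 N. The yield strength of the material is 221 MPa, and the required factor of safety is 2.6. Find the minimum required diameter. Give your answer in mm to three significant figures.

d = 24.2 mm

Allowable stress σ_allow = 221/2.6 = 85.00 MPa.
Required area A = F/σ_allow = 39100/85.00 = 460.0 mm².
A = πd²/4 → d = √(4A/π) = 24.20 mm.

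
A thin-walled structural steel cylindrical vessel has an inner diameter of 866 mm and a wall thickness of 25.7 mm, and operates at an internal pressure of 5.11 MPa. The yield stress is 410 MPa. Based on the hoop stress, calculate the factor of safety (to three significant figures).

n = 4.76

σ_h = pD/(2t) = 5.11×866/(2×25.7) = 86.09 MPa.
n = 410/86.09 = 4.762.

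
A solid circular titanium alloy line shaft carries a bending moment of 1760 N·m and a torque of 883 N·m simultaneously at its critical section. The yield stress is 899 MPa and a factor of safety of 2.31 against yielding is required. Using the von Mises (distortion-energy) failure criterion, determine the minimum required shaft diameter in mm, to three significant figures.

σ_allow = σ_y/n = 899/2.31 = 389.2 MPa.
For a solid shaft σ_b = 32M/(πd³) and τ = 16T/(πd³), so the von Mises stress is σ' = (16/πd³)·√(4M²+3T²).
√(4M²+3T²) = √(4×(1.760×10^6)² + 3×(883000)²) = 3.838×10^6 N·mm.
d³ = 16×3.838×10^6/(π×389.2) = 50220 mm³.
d = 36.90 mm.

d = 36.9 mm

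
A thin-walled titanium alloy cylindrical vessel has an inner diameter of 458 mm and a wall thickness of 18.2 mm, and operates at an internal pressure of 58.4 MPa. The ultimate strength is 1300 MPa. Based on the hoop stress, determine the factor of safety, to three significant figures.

n = 1.77

σ_h = pD/(2t) = 58.4×458/(2×18.2) = 734.8 MPa.
n = 1300/734.8 = 1.769.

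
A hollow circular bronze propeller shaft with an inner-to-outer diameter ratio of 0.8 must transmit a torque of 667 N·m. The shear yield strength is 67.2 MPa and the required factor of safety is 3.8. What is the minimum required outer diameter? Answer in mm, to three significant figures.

τ_allow = 67.2/3.8 = 17.68 MPa.
For a hollow shaft τ = 16T/[πd_o³(1−k⁴)] with k = 0.8, so 1−k⁴ = 0.5904.
d_o³ = 16T/[π τ_allow (1−k⁴)] = 16×667000/(π×17.68×0.5904) = 325400 mm³.
d_o = 68.78 mm.

d_o = 68.8 mm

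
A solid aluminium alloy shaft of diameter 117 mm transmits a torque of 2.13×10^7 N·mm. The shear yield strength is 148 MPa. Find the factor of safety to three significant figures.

τ = 16T/(πd³) = 16×2.1300×10^7/(π×117³) = 67.73 MPa.
n = τ_limit/τ = 148/67.73 = 2.185.

n = 2.19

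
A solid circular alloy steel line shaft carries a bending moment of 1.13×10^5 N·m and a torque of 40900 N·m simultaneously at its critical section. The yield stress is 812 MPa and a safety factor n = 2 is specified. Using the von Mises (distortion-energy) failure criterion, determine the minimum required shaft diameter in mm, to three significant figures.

d = 144 mm

σ_allow = σ_y/n = 812/2 = 406.0 MPa.
For a solid shaft σ_b = 32M/(πd³) and τ = 16T/(πd³), so the von Mises stress is σ' = (16/πd³)·√(4M²+3T²).
√(4M²+3T²) = √(4×(1.130×10^8)² + 3×(4.090×10^7)²) = 2.368×10^8 N·mm.
d³ = 16×2.368×10^8/(π×406.0) = 2.971×10^6 mm³.
d = 143.8 mm.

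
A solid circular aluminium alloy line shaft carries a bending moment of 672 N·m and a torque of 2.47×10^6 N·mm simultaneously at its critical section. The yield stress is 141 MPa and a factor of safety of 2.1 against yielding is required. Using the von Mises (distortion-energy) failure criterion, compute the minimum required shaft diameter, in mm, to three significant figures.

σ_allow = σ_y/n = 141/2.1 = 67.14 MPa.
For a solid shaft σ_b = 32M/(πd³) and τ = 16T/(πd³), so the von Mises stress is σ' = (16/πd³)·√(4M²+3T²).
√(4M²+3T²) = √(4×(672000)² + 3×(2.470×10^6)²) = 4.484×10^6 N·mm.
d³ = 16×4.484×10^6/(π×67.14) = 340100 mm³.
d = 69.81 mm.

d = 69.8 mm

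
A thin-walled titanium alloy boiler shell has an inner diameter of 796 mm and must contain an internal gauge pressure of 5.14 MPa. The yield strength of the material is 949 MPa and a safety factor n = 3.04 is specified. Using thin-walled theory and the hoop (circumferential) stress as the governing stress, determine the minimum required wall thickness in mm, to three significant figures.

t = 6.55 mm

σ_allow = 949/3.04 = 312.2 MPa.
Hoop stress σ_h = pD/(2t), so t = pD/(2σ_allow) = 5.14×796/(2×312.2) = 6.553 mm.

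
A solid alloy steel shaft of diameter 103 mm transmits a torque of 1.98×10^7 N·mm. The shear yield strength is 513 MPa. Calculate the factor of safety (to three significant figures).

τ = 16T/(πd³) = 16×1.9800×10^7/(π×103³) = 92.28 MPa.
n = τ_limit/τ = 513/92.28 = 5.559.

n = 5.56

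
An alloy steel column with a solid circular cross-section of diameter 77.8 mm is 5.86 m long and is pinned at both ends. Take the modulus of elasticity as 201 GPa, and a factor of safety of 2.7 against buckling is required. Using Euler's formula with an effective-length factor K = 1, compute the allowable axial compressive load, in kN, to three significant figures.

I = πd⁴/64 = π×77.8⁴/64 = 1.798×10^6 mm⁴.
Effective length L_e = KL = 1×5.86 m = 5860 mm.
Euler critical load P_cr = π²EI/L_e² = π²×201000×1.798×10^6/5860² = 103900 N.
P_allow = P_cr/n = 103900/2.7 = 38480 N.

P_allow = 38.5 kN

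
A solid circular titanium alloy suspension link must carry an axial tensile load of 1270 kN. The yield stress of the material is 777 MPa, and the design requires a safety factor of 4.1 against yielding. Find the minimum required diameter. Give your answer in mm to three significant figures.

d = 92.4 mm

Allowable stress σ_allow = 777/4.1 = 189.5 MPa.
Required area A = F/σ_allow = 1270000/189.5 = 6701 mm².
A = πd²/4 → d = √(4A/π) = 92.37 mm.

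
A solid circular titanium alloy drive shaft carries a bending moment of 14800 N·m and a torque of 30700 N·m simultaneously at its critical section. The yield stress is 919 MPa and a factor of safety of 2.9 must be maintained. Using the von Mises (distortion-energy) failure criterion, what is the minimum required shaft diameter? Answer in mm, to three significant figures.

d = 99.3 mm

σ_allow = σ_y/n = 919/2.9 = 316.9 MPa.
For a solid shaft σ_b = 32M/(πd³) and τ = 16T/(πd³), so the von Mises stress is σ' = (16/πd³)·√(4M²+3T²).
√(4M²+3T²) = √(4×(1.480×10^7)² + 3×(3.070×10^7)²) = 6.086×10^7 N·mm.
d³ = 16×6.086×10^7/(π×316.9) = 978100 mm³.
d = 99.26 mm.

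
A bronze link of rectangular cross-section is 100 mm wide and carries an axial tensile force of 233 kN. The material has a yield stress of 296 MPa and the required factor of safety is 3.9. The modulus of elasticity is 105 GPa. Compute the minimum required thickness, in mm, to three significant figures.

σ_allow = 296/3.9 = 75.90 MPa.
Required area A = F/σ_allow = 233000/75.90 = 3070 mm².
t = A/w = 3070/100 = 30.70 mm.

t = 30.7 mm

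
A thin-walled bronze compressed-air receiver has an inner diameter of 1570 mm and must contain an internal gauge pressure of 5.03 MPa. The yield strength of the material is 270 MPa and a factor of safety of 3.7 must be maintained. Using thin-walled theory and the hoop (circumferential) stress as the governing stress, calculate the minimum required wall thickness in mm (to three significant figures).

σ_allow = 270/3.7 = 72.97 MPa.
Hoop stress σ_h = pD/(2t), so t = pD/(2σ_allow) = 5.03×1570/(2×72.97) = 54.11 mm.

t = 54.1 mm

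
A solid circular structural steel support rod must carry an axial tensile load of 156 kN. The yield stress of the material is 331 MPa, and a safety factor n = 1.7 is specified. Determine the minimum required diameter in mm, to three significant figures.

d = 31.9 mm

Allowable stress σ_allow = 331/1.7 = 194.7 MPa.
Required area A = F/σ_allow = 156000/194.7 = 801.2 mm².
A = πd²/4 → d = √(4A/π) = 31.94 mm.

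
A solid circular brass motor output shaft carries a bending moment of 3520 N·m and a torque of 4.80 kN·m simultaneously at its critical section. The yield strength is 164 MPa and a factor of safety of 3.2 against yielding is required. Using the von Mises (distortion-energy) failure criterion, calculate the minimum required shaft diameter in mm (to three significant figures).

d = 103 mm

σ_allow = σ_y/n = 164/3.2 = 51.25 MPa.
For a solid shaft σ_b = 32M/(πd³) and τ = 16T/(πd³), so the von Mises stress is σ' = (16/πd³)·√(4M²+3T²).
√(4M²+3T²) = √(4×(3.520×10^6)² + 3×(4.800×10^6)²) = 1.089×10^7 N·mm.
d³ = 16×1.089×10^7/(π×51.25) = 1.083×10^6 mm³.
d = 102.7 mm.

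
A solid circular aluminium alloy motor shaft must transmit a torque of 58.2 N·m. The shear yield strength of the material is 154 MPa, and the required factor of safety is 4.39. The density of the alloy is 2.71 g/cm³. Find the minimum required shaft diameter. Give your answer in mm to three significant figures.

Allowable shear stress τ_allow = 154/4.39 = 35.08 MPa.
For a solid shaft τ = 16T/(πd³), so d³ = 16T/(π τ_allow) = 16×58200/(π×35.08) = 8450 mm³.
d = (8450)^(1/3) = 20.37 mm.

d = 20.4 mm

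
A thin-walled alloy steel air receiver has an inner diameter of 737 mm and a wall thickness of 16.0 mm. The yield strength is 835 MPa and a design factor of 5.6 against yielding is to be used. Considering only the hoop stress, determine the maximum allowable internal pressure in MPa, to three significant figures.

p_allow = 6.47 MPa

σ_allow = 835/5.6 = 149.1 MPa.
σ_h = pD/(2t) → p_allow = 2σ_allow t/D = 2×149.1×16.0/737 = 6.474 MPa.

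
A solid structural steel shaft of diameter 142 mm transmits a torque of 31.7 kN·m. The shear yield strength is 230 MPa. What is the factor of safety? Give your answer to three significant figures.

τ = 16T/(πd³) = 16×3.1700×10^7/(π×142³) = 56.39 MPa.
n = τ_limit/τ = 230/56.39 = 4.079.

n = 4.08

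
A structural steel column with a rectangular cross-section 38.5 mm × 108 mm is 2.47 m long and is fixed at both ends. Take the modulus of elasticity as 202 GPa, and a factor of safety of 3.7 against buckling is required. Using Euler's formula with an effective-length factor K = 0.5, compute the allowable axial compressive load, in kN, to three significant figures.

P_allow = 181 kN

Buckling occurs about the weak axis: I_min = h·b³/12 = 108×38.5³/12 = 513600 mm⁴ (b = 38.5 mm is the smaller dimension).
Effective length L_e = KL = 0.5×2.47 m = 1235 mm.
Euler critical load P_cr = π²EI/L_e² = π²×202000×513600/1235² = 671300 N.
P_allow = P_cr/n = 671300/3.7 = 181400 N.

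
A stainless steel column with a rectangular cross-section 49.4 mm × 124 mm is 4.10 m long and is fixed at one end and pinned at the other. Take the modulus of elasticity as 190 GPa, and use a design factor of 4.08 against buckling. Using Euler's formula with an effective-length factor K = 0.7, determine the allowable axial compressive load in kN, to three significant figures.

P_allow = 69.5 kN

Buckling occurs about the weak axis: I_min = h·b³/12 = 124×49.4³/12 = 1.246×10^6 mm⁴ (b = 49.4 mm is the smaller dimension).
Effective length L_e = KL = 0.7×4.10 m = 2870 mm.
Euler critical load P_cr = π²EI/L_e² = π²×190000×1.246×10^6/2870² = 283600 N.
P_allow = P_cr/n = 283600/4.08 = 69510 N.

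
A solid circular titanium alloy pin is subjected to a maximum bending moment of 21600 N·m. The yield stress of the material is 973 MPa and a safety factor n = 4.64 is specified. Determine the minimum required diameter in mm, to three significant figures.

σ_allow = 973/4.64 = 209.7 MPa.
For a solid circular section σ = 32M/(πd³), so d³ = 32M/(π σ_allow) = 32×2.1600×10^7/(π×209.7) = 1.049×10^6 mm³.
d = 101.6 mm.

d = 102 mm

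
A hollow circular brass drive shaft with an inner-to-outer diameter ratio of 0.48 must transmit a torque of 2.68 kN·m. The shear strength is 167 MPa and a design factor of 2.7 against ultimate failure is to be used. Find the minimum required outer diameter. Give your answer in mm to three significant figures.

d_o = 61.5 mm

τ_allow = 167/2.7 = 61.85 MPa.
For a hollow shaft τ = 16T/[πd_o³(1−k⁴)] with k = 0.48, so 1−k⁴ = 0.9469.
d_o³ = 16T/[π τ_allow (1−k⁴)] = 16×2680000/(π×61.85×0.9469) = 233000 mm³.
d_o = 61.54 mm.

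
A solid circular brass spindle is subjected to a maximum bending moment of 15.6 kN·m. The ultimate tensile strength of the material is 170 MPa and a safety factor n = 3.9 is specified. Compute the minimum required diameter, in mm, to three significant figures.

d = 154 mm

σ_allow = 170/3.9 = 43.59 MPa.
For a solid circular section σ = 32M/(πd³), so d³ = 32M/(π σ_allow) = 32×1.5600×10^7/(π×43.59) = 3.645×10^6 mm³.
d = 153.9 mm.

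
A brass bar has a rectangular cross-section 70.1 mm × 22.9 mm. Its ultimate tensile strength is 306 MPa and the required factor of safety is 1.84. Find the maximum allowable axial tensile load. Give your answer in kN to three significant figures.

F_allow = 267 kN

σ_allow = 306/1.84 = 166.3 MPa.
A = 70.1×22.9 = 1605 mm².
F_allow = σ_allow × A = 166.3×1605 = 267000 N.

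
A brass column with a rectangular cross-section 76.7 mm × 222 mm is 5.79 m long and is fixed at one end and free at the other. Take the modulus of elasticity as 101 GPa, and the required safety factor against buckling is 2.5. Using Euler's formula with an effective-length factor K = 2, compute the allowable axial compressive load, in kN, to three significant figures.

P_allow = 24.8 kN

Buckling occurs about the weak axis: I_min = h·b³/12 = 222×76.7³/12 = 8.348×10^6 mm⁴ (b = 76.7 mm is the smaller dimension).
Effective length L_e = KL = 2×5.79 m = 11580 mm.
Euler critical load P_cr = π²EI/L_e² = π²×101000×8.348×10^6/11580² = 62050 N.
P_allow = P_cr/n = 62050/2.5 = 24820 N.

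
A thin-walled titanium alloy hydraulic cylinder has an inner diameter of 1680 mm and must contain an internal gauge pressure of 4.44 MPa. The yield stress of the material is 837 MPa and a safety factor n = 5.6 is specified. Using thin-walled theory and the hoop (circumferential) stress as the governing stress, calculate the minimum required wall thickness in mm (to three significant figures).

t = 25.0 mm

σ_allow = 837/5.6 = 149.5 MPa.
Hoop stress σ_h = pD/(2t), so t = pD/(2σ_allow) = 4.44×1680/(2×149.5) = 24.95 mm.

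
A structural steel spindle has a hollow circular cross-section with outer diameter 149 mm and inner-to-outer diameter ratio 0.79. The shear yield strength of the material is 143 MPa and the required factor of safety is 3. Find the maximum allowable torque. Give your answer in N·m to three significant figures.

T_allow = 18900 N·m

τ_allow = 143/3 = 47.67 MPa.
For a hollow shaft T_allow = τ_allow·πd_o³(1−k⁴)/16 with 1−k⁴ = 0.6105, so πd_o³(1−k⁴)/16 = 396500 mm³.
T_allow = 47.67×396500 = 1.890×10^7 N·mm = 18900 N·m.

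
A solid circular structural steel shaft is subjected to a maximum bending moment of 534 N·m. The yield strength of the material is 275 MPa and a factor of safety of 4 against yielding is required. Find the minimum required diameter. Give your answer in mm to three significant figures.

σ_allow = 275/4 = 68.75 MPa.
For a solid circular section σ = 32M/(πd³), so d³ = 32M/(π σ_allow) = 32×534000/(π×68.75) = 79120 mm³.
d = 42.93 mm.

d = 42.9 mm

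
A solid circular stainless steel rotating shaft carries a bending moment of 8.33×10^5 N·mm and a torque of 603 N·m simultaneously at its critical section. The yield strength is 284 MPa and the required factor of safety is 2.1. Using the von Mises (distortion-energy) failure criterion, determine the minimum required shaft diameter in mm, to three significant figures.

d = 42.0 mm

σ_allow = σ_y/n = 284/2.1 = 135.2 MPa.
For a solid shaft σ_b = 32M/(πd³) and τ = 16T/(πd³), so the von Mises stress is σ' = (16/πd³)·√(4M²+3T²).
√(4M²+3T²) = √(4×(833000)² + 3×(603000)²) = 1.966×10^6 N·mm.
d³ = 16×1.966×10^6/(π×135.2) = 74050 mm³.
d = 41.99 mm.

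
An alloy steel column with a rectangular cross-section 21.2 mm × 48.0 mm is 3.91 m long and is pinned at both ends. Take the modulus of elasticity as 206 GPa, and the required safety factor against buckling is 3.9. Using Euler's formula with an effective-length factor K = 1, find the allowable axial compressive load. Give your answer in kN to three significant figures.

P_allow = 1.30 kN

Buckling occurs about the weak axis: I_min = h·b³/12 = 48.0×21.2³/12 = 38110 mm⁴ (b = 21.2 mm is the smaller dimension).
Effective length L_e = KL = 1×3.91 m = 3910 mm.
Euler critical load P_cr = π²EI/L_e² = π²×206000×38110/3910² = 5069 N.
P_allow = P_cr/n = 5069/3.9 = 1300 N.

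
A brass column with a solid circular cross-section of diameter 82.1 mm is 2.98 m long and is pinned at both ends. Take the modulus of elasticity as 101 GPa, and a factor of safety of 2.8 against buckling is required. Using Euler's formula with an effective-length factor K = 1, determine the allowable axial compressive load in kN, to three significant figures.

P_allow = 89.4 kN

I = πd⁴/64 = π×82.1⁴/64 = 2.230×10^6 mm⁴.
Effective length L_e = KL = 1×2.98 m = 2980 mm.
Euler critical load P_cr = π²EI/L_e² = π²×101000×2.230×10^6/2980² = 250300 N.
P_allow = P_cr/n = 250300/2.8 = 89410 N.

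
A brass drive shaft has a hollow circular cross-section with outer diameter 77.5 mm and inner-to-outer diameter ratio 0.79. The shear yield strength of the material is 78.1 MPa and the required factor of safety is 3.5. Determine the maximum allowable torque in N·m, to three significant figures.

τ_allow = 78.1/3.5 = 22.31 MPa.
For a hollow shaft T_allow = τ_allow·πd_o³(1−k⁴)/16 with 1−k⁴ = 0.6105, so πd_o³(1−k⁴)/16 = 55800 mm³.
T_allow = 22.31×55800 = 1.245×10^6 N·mm = 1245 N·m.

T_allow = 1250 N·m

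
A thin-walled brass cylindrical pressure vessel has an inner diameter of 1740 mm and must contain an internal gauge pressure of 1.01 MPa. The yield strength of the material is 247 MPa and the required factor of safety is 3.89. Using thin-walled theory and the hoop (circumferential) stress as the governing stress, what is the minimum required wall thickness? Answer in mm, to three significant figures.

t = 13.8 mm

σ_allow = 247/3.89 = 63.50 MPa.
Hoop stress σ_h = pD/(2t), so t = pD/(2σ_allow) = 1.01×1740/(2×63.50) = 13.84 mm.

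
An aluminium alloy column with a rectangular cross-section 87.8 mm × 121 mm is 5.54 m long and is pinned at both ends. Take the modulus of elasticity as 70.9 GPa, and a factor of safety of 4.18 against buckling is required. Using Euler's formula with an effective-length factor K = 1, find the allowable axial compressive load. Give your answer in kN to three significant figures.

Buckling occurs about the weak axis: I_min = h·b³/12 = 121×87.8³/12 = 6.825×10^6 mm⁴ (b = 87.8 mm is the smaller dimension).
Effective length L_e = KL = 1×5.54 m = 5540 mm.
Euler critical load P_cr = π²EI/L_e² = π²×70900×6.825×10^6/5540² = 155600 N.
P_allow = P_cr/n = 155600/4.18 = 37230 N.

P_allow = 37.2 kN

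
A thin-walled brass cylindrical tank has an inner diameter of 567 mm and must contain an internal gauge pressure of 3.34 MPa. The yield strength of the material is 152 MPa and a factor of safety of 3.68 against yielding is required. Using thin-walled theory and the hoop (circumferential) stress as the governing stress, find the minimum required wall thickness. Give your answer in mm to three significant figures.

σ_allow = 152/3.68 = 41.30 MPa.
Hoop stress σ_h = pD/(2t), so t = pD/(2σ_allow) = 3.34×567/(2×41.30) = 22.92 mm.

t = 22.9 mm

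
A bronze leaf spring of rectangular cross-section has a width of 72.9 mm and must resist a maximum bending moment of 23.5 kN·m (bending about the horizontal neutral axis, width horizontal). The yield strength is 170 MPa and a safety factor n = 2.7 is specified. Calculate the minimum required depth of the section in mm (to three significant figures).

σ_allow = 170/2.7 = 62.96 MPa.
For a rectangular section σ = 6M/(bh²), so h² = 6M/(b σ_allow) = 6×2.3500×10^7/(72.9×62.96) = 30720 mm².
h = 175.3 mm.

h = 175 mm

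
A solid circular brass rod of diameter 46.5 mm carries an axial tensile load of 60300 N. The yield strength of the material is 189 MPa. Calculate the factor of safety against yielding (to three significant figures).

A = πd²/4 = 1698 mm².
σ = F/A = 60300/1698 = 35.51 MPa.
n = 189/35.51 = 5.323.

n = 5.32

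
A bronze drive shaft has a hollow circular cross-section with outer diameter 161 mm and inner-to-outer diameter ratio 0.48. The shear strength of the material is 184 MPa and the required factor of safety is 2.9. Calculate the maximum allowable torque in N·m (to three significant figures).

T_allow = 49200 N·m

τ_allow = 184/2.9 = 63.45 MPa.
For a hollow shaft T_allow = τ_allow·πd_o³(1−k⁴)/16 with 1−k⁴ = 0.9469, so πd_o³(1−k⁴)/16 = 775900 mm³.
T_allow = 63.45×775900 = 4.923×10^7 N·mm = 49230 N·m.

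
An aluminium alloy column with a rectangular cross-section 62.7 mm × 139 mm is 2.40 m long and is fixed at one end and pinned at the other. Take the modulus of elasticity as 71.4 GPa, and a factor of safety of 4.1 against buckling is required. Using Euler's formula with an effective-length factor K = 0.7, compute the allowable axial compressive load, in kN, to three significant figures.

P_allow = 174 kN

Buckling occurs about the weak axis: I_min = h·b³/12 = 139×62.7³/12 = 2.855×10^6 mm⁴ (b = 62.7 mm is the smaller dimension).
Effective length L_e = KL = 0.7×2.40 m = 1680 mm.
Euler critical load P_cr = π²EI/L_e² = π²×71400×2.855×10^6/1680² = 712900 N.
P_allow = P_cr/n = 712900/4.1 = 173900 N.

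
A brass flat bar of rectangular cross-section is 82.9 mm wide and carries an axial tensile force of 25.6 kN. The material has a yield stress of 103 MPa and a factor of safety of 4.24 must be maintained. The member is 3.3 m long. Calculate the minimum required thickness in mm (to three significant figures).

t = 12.7 mm

σ_allow = 103/4.24 = 24.29 MPa.
Required area A = F/σ_allow = 25600/24.29 = 1054 mm².
t = A/w = 1054/82.9 = 12.71 mm.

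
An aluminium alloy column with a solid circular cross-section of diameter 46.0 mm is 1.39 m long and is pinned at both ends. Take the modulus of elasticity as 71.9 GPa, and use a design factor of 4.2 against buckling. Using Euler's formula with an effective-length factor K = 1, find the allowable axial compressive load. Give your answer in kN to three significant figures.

P_allow = 19.2 kN

I = πd⁴/64 = π×46.0⁴/64 = 219800 mm⁴.
Effective length L_e = KL = 1×1.39 m = 1390 mm.
Euler critical load P_cr = π²EI/L_e² = π²×71900×219800/1390² = 80720 N.
P_allow = P_cr/n = 80720/4.2 = 19220 N.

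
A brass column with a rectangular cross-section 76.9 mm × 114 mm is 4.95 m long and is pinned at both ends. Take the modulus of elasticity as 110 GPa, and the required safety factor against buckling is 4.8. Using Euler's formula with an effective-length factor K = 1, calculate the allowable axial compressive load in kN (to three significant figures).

P_allow = 39.9 kN

Buckling occurs about the weak axis: I_min = h·b³/12 = 114×76.9³/12 = 4.320×10^6 mm⁴ (b = 76.9 mm is the smaller dimension).
Effective length L_e = KL = 1×4.95 m = 4950 mm.
Euler critical load P_cr = π²EI/L_e² = π²×110000×4.320×10^6/4950² = 191400 N.
P_allow = P_cr/n = 191400/4.8 = 39880 N.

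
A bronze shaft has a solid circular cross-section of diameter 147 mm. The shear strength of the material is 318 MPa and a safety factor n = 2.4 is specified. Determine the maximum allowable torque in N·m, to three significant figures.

τ_allow = 318/2.4 = 132.5 MPa.
For a solid shaft T_allow = τ_allow·πd³/16; πd³/16 = π×147³/16 = 623700 mm³.
T_allow = 132.5×623700 = 8.264×10^7 N·mm = 82640 N·m.

T_allow = 82600 N·m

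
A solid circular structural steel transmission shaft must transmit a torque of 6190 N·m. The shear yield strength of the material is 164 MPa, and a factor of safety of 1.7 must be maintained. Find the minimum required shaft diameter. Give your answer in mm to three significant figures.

Allowable shear stress τ_allow = 164/1.7 = 96.47 MPa.
For a solid shaft τ = 16T/(πd³), so d³ = 16T/(π τ_allow) = 16×6190000/(π×96.47) = 326800 mm³.
d = (326800)^(1/3) = 68.88 mm.

d = 68.9 mm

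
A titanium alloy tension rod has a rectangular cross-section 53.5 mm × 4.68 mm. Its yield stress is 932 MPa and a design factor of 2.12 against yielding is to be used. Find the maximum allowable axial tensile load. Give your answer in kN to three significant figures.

F_allow = 110 kN

σ_allow = 932/2.12 = 439.6 MPa.
A = 53.5×4.68 = 250.4 mm².
F_allow = σ_allow × A = 439.6×250.4 = 110100 N.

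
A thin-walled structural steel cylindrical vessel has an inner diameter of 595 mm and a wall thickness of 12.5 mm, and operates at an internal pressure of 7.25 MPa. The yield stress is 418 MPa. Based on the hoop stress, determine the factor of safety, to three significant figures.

σ_h = pD/(2t) = 7.25×595/(2×12.5) = 172.6 MPa.
n = 418/172.6 = 2.422.

n = 2.42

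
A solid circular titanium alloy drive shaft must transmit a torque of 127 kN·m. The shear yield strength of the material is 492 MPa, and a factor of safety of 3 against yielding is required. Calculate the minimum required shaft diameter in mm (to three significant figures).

Allowable shear stress τ_allow = 492/3 = 164.0 MPa.
For a solid shaft τ = 16T/(πd³), so d³ = 16T/(π τ_allow) = 16×1.2700×10^8/(π×164.0) = 3.944×10^6 mm³.
d = (3.944×10^6)^(1/3) = 158.0 mm.

d = 158 mm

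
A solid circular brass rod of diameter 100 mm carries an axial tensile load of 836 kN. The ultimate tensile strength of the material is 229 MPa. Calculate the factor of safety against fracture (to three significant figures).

A = πd²/4 = 7854 mm².
σ = F/A = 836000/7854 = 106.4 MPa.
n = 229/106.4 = 2.151.

n = 2.15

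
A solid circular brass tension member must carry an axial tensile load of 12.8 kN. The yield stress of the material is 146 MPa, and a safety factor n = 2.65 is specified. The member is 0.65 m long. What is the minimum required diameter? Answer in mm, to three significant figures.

d = 17.2 mm

Allowable stress σ_allow = 146/2.65 = 55.09 MPa.
Required area A = F/σ_allow = 12800/55.09 = 232.3 mm².
A = πd²/4 → d = √(4A/π) = 17.20 mm.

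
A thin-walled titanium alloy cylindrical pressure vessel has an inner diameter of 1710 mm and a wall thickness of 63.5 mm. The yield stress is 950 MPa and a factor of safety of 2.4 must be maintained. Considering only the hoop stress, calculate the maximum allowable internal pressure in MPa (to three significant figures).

σ_allow = 950/2.4 = 395.8 MPa.
σ_h = pD/(2t) → p_allow = 2σ_allow t/D = 2×395.8×63.5/1710 = 29.40 MPa.

p_allow = 29.4 MPa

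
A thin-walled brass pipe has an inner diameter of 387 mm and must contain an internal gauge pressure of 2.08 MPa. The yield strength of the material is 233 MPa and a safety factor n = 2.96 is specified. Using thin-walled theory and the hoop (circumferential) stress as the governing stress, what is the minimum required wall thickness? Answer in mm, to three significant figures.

t = 5.11 mm

σ_allow = 233/2.96 = 78.72 MPa.
Hoop stress σ_h = pD/(2t), so t = pD/(2σ_allow) = 2.08×387/(2×78.72) = 5.113 mm.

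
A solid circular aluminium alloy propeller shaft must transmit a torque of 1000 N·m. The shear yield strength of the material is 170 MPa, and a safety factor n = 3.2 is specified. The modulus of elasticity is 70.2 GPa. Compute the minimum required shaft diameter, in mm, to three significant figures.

Allowable shear stress τ_allow = 170/3.2 = 53.12 MPa.
For a solid shaft τ = 16T/(πd³), so d³ = 16T/(π τ_allow) = 16×1000000/(π×53.12) = 95870 mm³.
d = (95870)^(1/3) = 45.77 mm.

d = 45.8 mm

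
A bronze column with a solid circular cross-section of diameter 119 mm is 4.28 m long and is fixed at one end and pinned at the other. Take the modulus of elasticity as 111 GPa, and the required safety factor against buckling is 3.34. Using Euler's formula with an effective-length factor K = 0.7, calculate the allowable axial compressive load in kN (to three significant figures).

P_allow = 360 kN

I = πd⁴/64 = π×119⁴/64 = 9.844×10^6 mm⁴.
Effective length L_e = KL = 0.7×4.28 m = 2996 mm.
Euler critical load P_cr = π²EI/L_e² = π²×111000×9.844×10^6/2996² = 1.201×10^6 N.
P_allow = P_cr/n = 1.201×10^6/3.34 = 359700 N.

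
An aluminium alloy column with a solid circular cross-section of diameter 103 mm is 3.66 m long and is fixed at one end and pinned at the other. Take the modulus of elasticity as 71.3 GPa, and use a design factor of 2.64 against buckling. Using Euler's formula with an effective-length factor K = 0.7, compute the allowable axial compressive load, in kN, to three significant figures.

I = πd⁴/64 = π×103⁴/64 = 5.525×10^6 mm⁴.
Effective length L_e = KL = 0.7×3.66 m = 2562 mm.
Euler critical load P_cr = π²EI/L_e² = π²×71300×5.525×10^6/2562² = 592300 N.
P_allow = P_cr/n = 592300/2.64 = 224400 N.

P_allow = 224 kN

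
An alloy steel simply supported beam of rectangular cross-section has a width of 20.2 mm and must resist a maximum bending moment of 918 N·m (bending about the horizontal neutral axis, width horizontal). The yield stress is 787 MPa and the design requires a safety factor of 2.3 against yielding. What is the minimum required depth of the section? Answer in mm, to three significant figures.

σ_allow = 787/2.3 = 342.2 MPa.
For a rectangular section σ = 6M/(bh²), so h² = 6M/(b σ_allow) = 6×918000/(20.2×342.2) = 796.9 mm².
h = 28.23 mm.

h = 28.2 mm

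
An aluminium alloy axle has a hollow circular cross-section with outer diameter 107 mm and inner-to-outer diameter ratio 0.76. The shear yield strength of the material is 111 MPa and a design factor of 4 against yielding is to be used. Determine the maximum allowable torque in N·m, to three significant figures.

τ_allow = 111/4 = 27.75 MPa.
For a hollow shaft T_allow = τ_allow·πd_o³(1−k⁴)/16 with 1−k⁴ = 0.6664, so πd_o³(1−k⁴)/16 = 160300 mm³.
T_allow = 27.75×160300 = 4.448×10^6 N·mm = 4448 N·m.

T_allow = 4450 N·m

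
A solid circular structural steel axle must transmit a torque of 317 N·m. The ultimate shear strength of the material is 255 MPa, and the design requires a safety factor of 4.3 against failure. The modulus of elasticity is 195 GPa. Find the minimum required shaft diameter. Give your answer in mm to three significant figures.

Allowable shear stress τ_allow = 255/4.3 = 59.30 MPa.
For a solid shaft τ = 16T/(πd³), so d³ = 16T/(π τ_allow) = 16×317000/(π×59.30) = 27220 mm³.
d = (27220)^(1/3) = 30.08 mm.

d = 30.1 mm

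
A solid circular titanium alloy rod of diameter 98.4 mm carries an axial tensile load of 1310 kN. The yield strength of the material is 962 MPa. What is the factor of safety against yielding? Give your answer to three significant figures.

A = πd²/4 = 7605 mm².
σ = F/A = 1310000/7605 = 172.3 MPa.
n = 962/172.3 = 5.584.

n = 5.58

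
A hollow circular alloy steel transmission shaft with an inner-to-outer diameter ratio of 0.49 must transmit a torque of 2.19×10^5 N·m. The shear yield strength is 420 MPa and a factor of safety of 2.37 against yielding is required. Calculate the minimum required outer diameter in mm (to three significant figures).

τ_allow = 420/2.37 = 177.2 MPa.
For a hollow shaft τ = 16T/[πd_o³(1−k⁴)] with k = 0.49, so 1−k⁴ = 0.9424.
d_o³ = 16T/[π τ_allow (1−k⁴)] = 16×2.1900×10^8/(π×177.2×0.9424) = 6.679×10^6 mm³.
d_o = 188.3 mm.

d_o = 188 mm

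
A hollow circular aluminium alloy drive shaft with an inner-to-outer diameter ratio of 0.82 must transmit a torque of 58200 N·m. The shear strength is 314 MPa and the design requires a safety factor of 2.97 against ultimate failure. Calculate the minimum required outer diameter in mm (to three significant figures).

τ_allow = 314/2.97 = 105.7 MPa.
For a hollow shaft τ = 16T/[πd_o³(1−k⁴)] with k = 0.82, so 1−k⁴ = 0.5479.
d_o³ = 16T/[π τ_allow (1−k⁴)] = 16×5.8200×10^7/(π×105.7×0.5479) = 5.117×10^6 mm³.
d_o = 172.3 mm.

d_o = 172 mm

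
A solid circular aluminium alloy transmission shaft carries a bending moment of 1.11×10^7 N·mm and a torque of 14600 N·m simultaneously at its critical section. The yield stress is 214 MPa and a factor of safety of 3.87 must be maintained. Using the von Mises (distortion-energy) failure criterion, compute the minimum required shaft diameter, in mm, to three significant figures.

d = 146 mm

σ_allow = σ_y/n = 214/3.87 = 55.30 MPa.
For a solid shaft σ_b = 32M/(πd³) and τ = 16T/(πd³), so the von Mises stress is σ' = (16/πd³)·√(4M²+3T²).
√(4M²+3T²) = √(4×(1.110×10^7)² + 3×(1.460×10^7)²) = 3.365×10^7 N·mm.
d³ = 16×3.365×10^7/(π×55.30) = 3.099×10^6 mm³.
d = 145.8 mm.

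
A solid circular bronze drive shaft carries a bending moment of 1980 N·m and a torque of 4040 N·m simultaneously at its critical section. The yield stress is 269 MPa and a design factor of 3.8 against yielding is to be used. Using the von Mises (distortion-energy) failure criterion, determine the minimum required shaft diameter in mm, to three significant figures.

σ_allow = σ_y/n = 269/3.8 = 70.79 MPa.
For a solid shaft σ_b = 32M/(πd³) and τ = 16T/(πd³), so the von Mises stress is σ' = (16/πd³)·√(4M²+3T²).
√(4M²+3T²) = √(4×(1.980×10^6)² + 3×(4.040×10^6)²) = 8.040×10^6 N·mm.
d³ = 16×8.040×10^6/(π×70.79) = 578500 mm³.
d = 83.32 mm.

d = 83.3 mm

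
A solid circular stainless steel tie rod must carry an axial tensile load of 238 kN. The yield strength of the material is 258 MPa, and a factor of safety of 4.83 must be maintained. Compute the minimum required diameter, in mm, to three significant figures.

Allowable stress σ_allow = 258/4.83 = 53.42 MPa.
Required area A = F/σ_allow = 238000/53.42 = 4456 mm².
A = πd²/4 → d = √(4A/π) = 75.32 mm.

d = 75.3 mm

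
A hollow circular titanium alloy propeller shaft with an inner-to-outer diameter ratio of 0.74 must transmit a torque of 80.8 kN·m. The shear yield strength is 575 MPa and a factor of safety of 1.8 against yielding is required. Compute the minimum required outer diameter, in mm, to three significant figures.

d_o = 123 mm

τ_allow = 575/1.8 = 319.4 MPa.
For a hollow shaft τ = 16T/[πd_o³(1−k⁴)] with k = 0.74, so 1−k⁴ = 0.7001.
d_o³ = 16T/[π τ_allow (1−k⁴)] = 16×8.0800×10^7/(π×319.4×0.7001) = 1.840×10^6 mm³.
d_o = 122.5 mm.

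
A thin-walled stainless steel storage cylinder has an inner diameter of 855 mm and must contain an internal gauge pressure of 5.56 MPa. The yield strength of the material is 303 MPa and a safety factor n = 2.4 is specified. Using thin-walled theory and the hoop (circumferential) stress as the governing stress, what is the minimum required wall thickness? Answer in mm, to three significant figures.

σ_allow = 303/2.4 = 126.2 MPa.
Hoop stress σ_h = pD/(2t), so t = pD/(2σ_allow) = 5.56×855/(2×126.2) = 18.83 mm.

t = 18.8 mm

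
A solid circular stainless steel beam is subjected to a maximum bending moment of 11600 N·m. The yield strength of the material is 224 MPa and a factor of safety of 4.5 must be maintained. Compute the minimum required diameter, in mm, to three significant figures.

d = 133 mm

σ_allow = 224/4.5 = 49.78 MPa.
For a solid circular section σ = 32M/(πd³), so d³ = 32M/(π σ_allow) = 32×1.1600×10^7/(π×49.78) = 2.374×10^6 mm³.
d = 133.4 mm.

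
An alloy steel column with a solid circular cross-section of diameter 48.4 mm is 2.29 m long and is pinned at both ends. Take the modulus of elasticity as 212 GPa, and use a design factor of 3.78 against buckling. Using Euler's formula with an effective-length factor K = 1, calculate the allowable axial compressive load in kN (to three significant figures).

I = πd⁴/64 = π×48.4⁴/64 = 269400 mm⁴.
Effective length L_e = KL = 1×2.29 m = 2290 mm.
Euler critical load P_cr = π²EI/L_e² = π²×212000×269400/2290² = 107500 N.
P_allow = P_cr/n = 107500/3.78 = 28430 N.

P_allow = 28.4 kN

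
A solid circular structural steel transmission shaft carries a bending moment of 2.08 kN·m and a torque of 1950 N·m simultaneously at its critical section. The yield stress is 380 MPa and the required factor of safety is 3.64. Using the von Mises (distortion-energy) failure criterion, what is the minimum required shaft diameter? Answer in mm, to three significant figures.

d = 63.9 mm

σ_allow = σ_y/n = 380/3.64 = 104.4 MPa.
For a solid shaft σ_b = 32M/(πd³) and τ = 16T/(πd³), so the von Mises stress is σ' = (16/πd³)·√(4M²+3T²).
√(4M²+3T²) = √(4×(2.080×10^6)² + 3×(1.950×10^6)²) = 5.358×10^6 N·mm.
d³ = 16×5.358×10^6/(π×104.4) = 261400 mm³.
d = 63.94 mm.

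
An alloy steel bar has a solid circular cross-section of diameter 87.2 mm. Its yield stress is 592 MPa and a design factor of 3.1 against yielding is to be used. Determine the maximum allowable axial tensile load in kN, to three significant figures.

F_allow = 1140 kN

σ_allow = 592/3.1 = 191.0 MPa.
A = πd²/4 = π×87.2²/4 = 5972 mm².
F_allow = σ_allow × A = 191.0×5972 = 1.140×10^6 N.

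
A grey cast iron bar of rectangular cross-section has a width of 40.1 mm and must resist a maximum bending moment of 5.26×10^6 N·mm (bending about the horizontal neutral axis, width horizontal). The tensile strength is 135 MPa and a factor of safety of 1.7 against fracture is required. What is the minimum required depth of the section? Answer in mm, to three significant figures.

σ_allow = 135/1.7 = 79.41 MPa.
For a rectangular section σ = 6M/(bh²), so h² = 6M/(b σ_allow) = 6×5260000/(40.1×79.41) = 9911 mm².
h = 99.55 mm.

h = 99.6 mm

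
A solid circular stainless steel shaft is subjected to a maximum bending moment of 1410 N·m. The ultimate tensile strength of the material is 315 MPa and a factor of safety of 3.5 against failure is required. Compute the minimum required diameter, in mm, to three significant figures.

σ_allow = 315/3.5 = 90.00 MPa.
For a solid circular section σ = 32M/(πd³), so d³ = 32M/(π σ_allow) = 32×1410000/(π×90.00) = 159600 mm³.
d = 54.24 mm.

d = 54.2 mm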